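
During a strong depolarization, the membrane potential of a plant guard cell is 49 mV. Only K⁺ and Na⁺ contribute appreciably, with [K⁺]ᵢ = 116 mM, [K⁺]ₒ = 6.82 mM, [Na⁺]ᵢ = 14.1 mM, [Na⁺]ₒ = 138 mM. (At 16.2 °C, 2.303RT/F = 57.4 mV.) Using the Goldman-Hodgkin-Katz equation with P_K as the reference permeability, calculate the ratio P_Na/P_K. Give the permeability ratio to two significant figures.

22

Let α = P_Na/P_K. GHK: Vm = 57.4·log₁₀[(Kₒ + α·Naₒ)/(Kᵢ + α·Naᵢ)].
10^(Vm/57.4) = 10^(49.0/57.4) = 7.1393
So 7.1393·(Kᵢ + α·Naᵢ) = Kₒ + α·Naₒ → α = (7.1393·116.0 − 6.82) / (138.0 − 7.1393·14.1)
α = (828.2 − 6.82) / (138.0 − 100.7) = 821.3/37.34 = 22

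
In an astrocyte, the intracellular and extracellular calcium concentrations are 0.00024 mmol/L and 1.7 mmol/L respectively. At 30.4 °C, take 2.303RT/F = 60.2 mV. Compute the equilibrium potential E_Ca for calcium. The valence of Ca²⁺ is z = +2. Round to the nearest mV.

E = (60.2/z) · log₁₀([Ca²⁺]_out/[Ca²⁺]_in) with z = +2.
= (60.2/2) · log₁₀(1.7/0.00024) = 30.10 · log₁₀(7083)
= 30.10 · (3.8502) = 115.89 mV

116 mV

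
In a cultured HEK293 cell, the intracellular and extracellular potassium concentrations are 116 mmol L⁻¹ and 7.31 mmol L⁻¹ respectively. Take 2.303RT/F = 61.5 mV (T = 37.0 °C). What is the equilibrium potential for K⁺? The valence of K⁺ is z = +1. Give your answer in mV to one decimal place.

-73.8 mV

E = (61.5/z) · log₁₀([K⁺]_out/[K⁺]_in) with z = +1.
= (61.5/1) · log₁₀(7.31/116) = 61.50 · log₁₀(0.06302)
= 61.50 · (-1.2005) = -73.83 mV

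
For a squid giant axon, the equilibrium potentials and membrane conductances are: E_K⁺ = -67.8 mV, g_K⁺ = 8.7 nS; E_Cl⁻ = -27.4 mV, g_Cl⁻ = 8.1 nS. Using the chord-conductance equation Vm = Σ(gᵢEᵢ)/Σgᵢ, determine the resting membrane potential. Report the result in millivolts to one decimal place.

Σ gᵢEᵢ = 8.7·(-67.8) + 8.1·(-27.4) = -811.80
Σ gᵢ = 8.7 + 8.1 = 16.8
Vm = -811.80 / 16.8 = -48.32 mV

-48.3 mV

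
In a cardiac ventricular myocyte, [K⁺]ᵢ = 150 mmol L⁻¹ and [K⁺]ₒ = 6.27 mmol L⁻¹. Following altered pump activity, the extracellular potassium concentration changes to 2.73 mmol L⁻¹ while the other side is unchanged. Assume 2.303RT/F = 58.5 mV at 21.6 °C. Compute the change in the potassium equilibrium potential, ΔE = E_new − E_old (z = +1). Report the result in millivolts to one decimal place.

E_old = (58.5/1)·log₁₀(6.27/150) = -80.66 mV
E_new = (58.5/1)·log₁₀(2.73/150) = -101.79 mV
ΔE = -101.79 − (-80.66) = -21.12 mV

-21.1 mV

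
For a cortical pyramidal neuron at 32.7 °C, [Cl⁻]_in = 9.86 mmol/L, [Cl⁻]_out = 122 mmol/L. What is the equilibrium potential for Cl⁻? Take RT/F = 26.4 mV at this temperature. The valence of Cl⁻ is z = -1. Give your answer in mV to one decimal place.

E = (26.4/z) · ln([Cl⁻]_out/[Cl⁻]_in) with z = -1.
For an anion, dividing by z = -1 reverses the sign.
= (26.4/-1) · ln(122/9.86) = -26.40 · ln(12.37)
= -26.40 · (2.5155) = -66.41 mV

-66.4 mV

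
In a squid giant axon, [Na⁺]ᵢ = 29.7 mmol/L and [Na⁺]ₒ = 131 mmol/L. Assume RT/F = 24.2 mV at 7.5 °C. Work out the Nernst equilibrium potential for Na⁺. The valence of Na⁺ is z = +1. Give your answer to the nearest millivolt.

36 mV

E = (24.2/z) · ln([Na⁺]_out/[Na⁺]_in) with z = +1.
= (24.2/1) · ln(131/29.7) = 24.20 · ln(4.411)
= 24.20 · (1.4841) = 35.91 mV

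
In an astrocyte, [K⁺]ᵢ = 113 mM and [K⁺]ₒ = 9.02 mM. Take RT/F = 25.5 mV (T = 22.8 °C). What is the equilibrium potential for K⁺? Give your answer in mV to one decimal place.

-64.5 mV

E = (25.5/z) · ln([K⁺]_out/[K⁺]_in) with z = +1.
= (25.5/1) · ln(9.02/113) = 25.50 · ln(0.07982)
= 25.50 · (-2.5279) = -64.46 mV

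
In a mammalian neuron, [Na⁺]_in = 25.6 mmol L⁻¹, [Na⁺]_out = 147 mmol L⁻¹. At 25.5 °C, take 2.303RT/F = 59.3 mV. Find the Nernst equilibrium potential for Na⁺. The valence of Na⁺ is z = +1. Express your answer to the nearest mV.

E = (59.3/z) · log₁₀([Na⁺]_out/[Na⁺]_in) with z = +1.
= (59.3/1) · log₁₀(147/25.6) = 59.30 · log₁₀(5.742)
= 59.30 · (0.7591) = 45.01 mV

45 mV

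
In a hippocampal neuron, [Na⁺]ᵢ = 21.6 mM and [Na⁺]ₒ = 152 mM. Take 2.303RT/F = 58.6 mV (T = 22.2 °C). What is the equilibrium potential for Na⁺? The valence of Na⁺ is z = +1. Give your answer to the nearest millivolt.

50 mV

E = (58.6/z) · log₁₀([Na⁺]_out/[Na⁺]_in) with z = +1.
= (58.6/1) · log₁₀(152/21.6) = 58.60 · log₁₀(7.037)
= 58.60 · (0.8474) = 49.66 mV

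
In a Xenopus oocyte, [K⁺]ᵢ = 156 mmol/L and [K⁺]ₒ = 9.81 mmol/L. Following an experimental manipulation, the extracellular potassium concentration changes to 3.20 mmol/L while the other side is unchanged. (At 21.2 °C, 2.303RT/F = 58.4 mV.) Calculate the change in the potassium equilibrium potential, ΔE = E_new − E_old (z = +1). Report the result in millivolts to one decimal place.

E_old = (58.4/1)·log₁₀(9.81/156) = -70.17 mV
E_new = (58.4/1)·log₁₀(3.20/156) = -98.58 mV
ΔE = -98.58 − (-70.17) = -28.41 mV

-28.4 mV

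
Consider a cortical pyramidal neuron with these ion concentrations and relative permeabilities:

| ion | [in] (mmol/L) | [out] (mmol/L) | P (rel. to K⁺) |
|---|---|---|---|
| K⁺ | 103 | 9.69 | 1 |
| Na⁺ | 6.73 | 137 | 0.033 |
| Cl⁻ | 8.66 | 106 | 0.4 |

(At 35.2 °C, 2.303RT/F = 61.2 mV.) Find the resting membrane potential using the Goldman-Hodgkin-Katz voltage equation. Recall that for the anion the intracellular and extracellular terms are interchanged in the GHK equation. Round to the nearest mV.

Vm = 61.2 · log₁₀[(Σ P·[cation]ₒ + Σ P·[anion]ᵢ) / (Σ P·[cation]ᵢ + Σ P·[anion]ₒ)]
Numerator = 1×9.69 + 0.033×137 + 0.4×8.66 = 17.67
Denominator = 1×103 + 0.033×6.73 + 0.4×106 = 145.6
Vm = 61.2 · log₁₀(0.12138) = 61.2 × (-0.9159) = -56.05 mV

-56 mV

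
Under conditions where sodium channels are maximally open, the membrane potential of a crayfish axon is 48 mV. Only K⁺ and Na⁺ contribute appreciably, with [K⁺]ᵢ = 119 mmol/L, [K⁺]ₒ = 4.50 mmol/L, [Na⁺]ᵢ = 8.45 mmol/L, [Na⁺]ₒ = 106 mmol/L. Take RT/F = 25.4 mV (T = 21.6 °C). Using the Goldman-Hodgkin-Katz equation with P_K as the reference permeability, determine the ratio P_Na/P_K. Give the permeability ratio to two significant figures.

16

Let α = P_Na/P_K. GHK: Vm = 25.4·ln[(Kₒ + α·Naₒ)/(Kᵢ + α·Naᵢ)].
e^(Vm/25.4) = e^(48.0/25.4) = 6.6178
So 6.6178·(Kᵢ + α·Naᵢ) = Kₒ + α·Naₒ → α = (6.6178·119.0 − 4.5) / (106.0 − 6.6178·8.45)
α = (787.5 − 4.5) / (106.0 − 55.92) = 783/50.08 = 15.64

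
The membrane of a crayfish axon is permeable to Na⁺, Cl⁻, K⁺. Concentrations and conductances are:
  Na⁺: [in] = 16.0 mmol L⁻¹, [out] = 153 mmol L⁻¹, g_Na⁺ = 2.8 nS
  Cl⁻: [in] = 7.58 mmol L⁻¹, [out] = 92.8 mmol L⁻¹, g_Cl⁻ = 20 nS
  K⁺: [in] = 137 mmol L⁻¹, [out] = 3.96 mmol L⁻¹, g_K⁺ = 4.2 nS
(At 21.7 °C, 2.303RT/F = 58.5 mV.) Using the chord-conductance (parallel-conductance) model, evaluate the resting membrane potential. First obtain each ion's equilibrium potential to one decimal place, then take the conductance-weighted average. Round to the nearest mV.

-55 mV

E_Na⁺ = (58.5/1)·log₁₀(153/16.0) = 57.4 mV
E_Cl⁻ = (58.5/-1)·log₁₀(92.8/7.58) = -63.6 mV
E_K⁺ = (58.5/1)·log₁₀(3.96/137) = -90.0 mV
Vm = (Σ gᵢEᵢ)/(Σ gᵢ) = (2.8·57.4 + 20·-63.6 + 4.2·-90.0) / (2.8 + 20 + 4.2)
= -1489.28 / 27 = -55.16 mV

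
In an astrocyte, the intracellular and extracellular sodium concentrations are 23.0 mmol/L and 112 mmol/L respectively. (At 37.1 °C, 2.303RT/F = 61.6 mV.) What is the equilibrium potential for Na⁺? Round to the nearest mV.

42 mV

E = (61.6/z) · log₁₀([Na⁺]_out/[Na⁺]_in) with z = +1.
= (61.6/1) · log₁₀(112/23.0) = 61.60 · log₁₀(4.87)
= 61.60 · (0.6875) = 42.35 mV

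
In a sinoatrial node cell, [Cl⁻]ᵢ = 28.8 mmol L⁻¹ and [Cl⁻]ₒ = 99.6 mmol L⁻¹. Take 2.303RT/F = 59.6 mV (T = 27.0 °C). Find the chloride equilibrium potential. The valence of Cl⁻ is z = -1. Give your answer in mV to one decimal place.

-32.1 mV

E = (59.6/z) · log₁₀([Cl⁻]_out/[Cl⁻]_in) with z = -1.
For an anion, dividing by z = -1 reverses the sign.
= (59.6/-1) · log₁₀(99.6/28.8) = -59.60 · log₁₀(3.458)
= -59.60 · (0.5389) = -32.12 mV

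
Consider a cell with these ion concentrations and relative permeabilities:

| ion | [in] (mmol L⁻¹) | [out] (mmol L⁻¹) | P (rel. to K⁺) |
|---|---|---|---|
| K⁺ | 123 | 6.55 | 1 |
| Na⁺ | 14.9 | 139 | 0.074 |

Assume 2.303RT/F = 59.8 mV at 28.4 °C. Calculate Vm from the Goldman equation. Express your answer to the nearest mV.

-52 mV

Vm = 59.8 · log₁₀[(Σ P·[cation]ₒ + Σ P·[anion]ᵢ) / (Σ P·[cation]ᵢ + Σ P·[anion]ₒ)]
Numerator = 1×6.55 + 0.074×139 = 16.84
Denominator = 1×123 + 0.074×14.9 = 124.1
Vm = 59.8 · log₁₀(0.13566) = 59.8 × (-0.8675) = -51.88 mV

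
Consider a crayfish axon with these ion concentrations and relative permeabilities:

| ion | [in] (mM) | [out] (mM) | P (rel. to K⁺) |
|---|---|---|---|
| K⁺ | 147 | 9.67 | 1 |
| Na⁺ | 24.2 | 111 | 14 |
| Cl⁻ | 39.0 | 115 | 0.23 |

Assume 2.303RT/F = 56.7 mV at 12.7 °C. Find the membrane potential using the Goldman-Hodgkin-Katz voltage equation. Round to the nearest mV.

28 mV

Vm = 56.7 · log₁₀[(Σ P·[cation]ₒ + Σ P·[anion]ᵢ) / (Σ P·[cation]ᵢ + Σ P·[anion]ₒ)]
Numerator = 1×9.67 + 14×111 + 0.23×39.0 = 1573
Denominator = 1×147 + 14×24.2 + 0.23×115 = 512.2
Vm = 56.7 · log₁₀(3.0701) = 56.7 × (0.4871) = 27.62 mV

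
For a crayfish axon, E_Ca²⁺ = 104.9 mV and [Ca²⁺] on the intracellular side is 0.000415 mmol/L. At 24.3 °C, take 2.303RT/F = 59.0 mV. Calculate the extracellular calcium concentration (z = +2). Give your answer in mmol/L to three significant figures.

Nernst: E = (59.0/2) · log₁₀([out]/[in]), so log₁₀([out]/[in]) = 104.9 × 2 / 59.0 = 3.5559.
[out]/[in] = 10^(3.5559) = 3597.
[out] = 3597 × 0.000415 = 1.493 mmol/L.

1.49 mmol/L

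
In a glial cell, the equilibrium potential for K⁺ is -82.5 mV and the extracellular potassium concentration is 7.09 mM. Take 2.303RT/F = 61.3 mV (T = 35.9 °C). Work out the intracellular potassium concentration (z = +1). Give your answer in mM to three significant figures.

Nernst: E = (61.3/1) · log₁₀([out]/[in]), so log₁₀([out]/[in]) = -82.5 × 1 / 61.3 = -1.3458.
[out]/[in] = 10^(-1.3458) = 0.0451.
[in] = 7.09 / 0.0451 = 157.2 mM.

157 mM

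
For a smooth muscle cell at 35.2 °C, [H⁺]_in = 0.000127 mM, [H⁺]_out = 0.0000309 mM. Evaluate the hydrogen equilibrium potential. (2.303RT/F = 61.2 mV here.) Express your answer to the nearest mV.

E = (61.2/z) · log₁₀([H⁺]_out/[H⁺]_in) with z = +1.
= (61.2/1) · log₁₀(0.0000309/0.000127) = 61.20 · log₁₀(0.2433)
= 61.20 · (-0.6138) = -37.57 mV

-38 mV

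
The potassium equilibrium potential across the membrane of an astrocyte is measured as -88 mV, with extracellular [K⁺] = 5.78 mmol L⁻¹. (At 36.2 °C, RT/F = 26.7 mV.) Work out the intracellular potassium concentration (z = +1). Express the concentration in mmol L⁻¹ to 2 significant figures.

160 mmol L⁻¹

Nernst: E = (26.7/1) · ln([out]/[in]), so ln([out]/[in]) = -88.0 × 1 / 26.7 = -3.2959.
[out]/[in] = e^(-3.2959) = 0.03704.
[in] = 5.78 / 0.03704 = 156.1 mmol L⁻¹.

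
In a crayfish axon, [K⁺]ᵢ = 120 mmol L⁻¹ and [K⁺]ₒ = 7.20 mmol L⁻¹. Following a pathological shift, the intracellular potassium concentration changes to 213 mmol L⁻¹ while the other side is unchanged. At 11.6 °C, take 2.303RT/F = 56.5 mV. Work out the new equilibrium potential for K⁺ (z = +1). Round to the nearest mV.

After the shift: [K⁺]_out = 7.20, [K⁺]_in = 213 mmol L⁻¹.
E_new = (56.5/1)·log₁₀(7.20/213) = 56.50 · (-1.4710) = -83.11 mV

-83 mV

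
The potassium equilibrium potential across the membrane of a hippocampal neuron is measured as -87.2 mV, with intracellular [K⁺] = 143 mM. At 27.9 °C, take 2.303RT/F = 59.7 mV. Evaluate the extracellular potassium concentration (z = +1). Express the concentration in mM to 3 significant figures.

Nernst: E = (59.7/1) · log₁₀([out]/[in]), so log₁₀([out]/[in]) = -87.2 × 1 / 59.7 = -1.4606.
[out]/[in] = 10^(-1.4606) = 0.03462.
[out] = 0.03462 × 143 = 4.951 mM.

4.95 mM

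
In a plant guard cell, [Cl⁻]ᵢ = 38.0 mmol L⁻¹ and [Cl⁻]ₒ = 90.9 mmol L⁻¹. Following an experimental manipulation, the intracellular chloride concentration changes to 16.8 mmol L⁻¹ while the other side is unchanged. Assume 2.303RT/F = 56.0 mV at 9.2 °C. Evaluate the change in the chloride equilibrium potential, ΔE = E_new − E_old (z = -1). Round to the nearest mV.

-20 mV

E_old = (56.0/-1)·log₁₀(90.9/38.0) = -21.21 mV
E_new = (56.0/-1)·log₁₀(90.9/16.8) = -41.06 mV
ΔE = -41.06 − (-21.21) = -19.85 mV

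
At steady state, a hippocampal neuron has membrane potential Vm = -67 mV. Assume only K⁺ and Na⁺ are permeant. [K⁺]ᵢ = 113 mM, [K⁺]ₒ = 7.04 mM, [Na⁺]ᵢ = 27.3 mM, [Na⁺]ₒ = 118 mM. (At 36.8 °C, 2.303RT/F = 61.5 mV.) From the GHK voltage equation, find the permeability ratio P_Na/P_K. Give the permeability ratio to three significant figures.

Let α = P_Na/P_K. GHK: Vm = 61.5·log₁₀[(Kₒ + α·Naₒ)/(Kᵢ + α·Naᵢ)].
10^(Vm/61.5) = 10^(-67.0/61.5) = 0.08139
So 0.08139·(Kᵢ + α·Naᵢ) = Kₒ + α·Naₒ → α = (0.08139·113.0 − 7.04) / (118.0 − 0.08139·27.3)
α = (9.197 − 7.04) / (118.0 − 2.222) = 2.157/115.8 = 0.01863

0.0186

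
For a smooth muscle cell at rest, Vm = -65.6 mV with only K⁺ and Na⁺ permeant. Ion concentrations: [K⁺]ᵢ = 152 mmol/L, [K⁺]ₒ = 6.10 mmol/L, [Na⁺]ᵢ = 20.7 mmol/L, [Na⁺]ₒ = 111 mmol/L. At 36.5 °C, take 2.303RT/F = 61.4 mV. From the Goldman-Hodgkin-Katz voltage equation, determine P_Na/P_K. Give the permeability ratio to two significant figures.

0.063

Let α = P_Na/P_K. GHK: Vm = 61.4·log₁₀[(Kₒ + α·Naₒ)/(Kᵢ + α·Naᵢ)].
10^(Vm/61.4) = 10^(-65.6/61.4) = 0.085427
So 0.085427·(Kᵢ + α·Naᵢ) = Kₒ + α·Naₒ → α = (0.085427·152.0 − 6.1) / (111.0 − 0.085427·20.7)
α = (12.98 − 6.1) / (111.0 − 1.768) = 6.885/109.2 = 0.06303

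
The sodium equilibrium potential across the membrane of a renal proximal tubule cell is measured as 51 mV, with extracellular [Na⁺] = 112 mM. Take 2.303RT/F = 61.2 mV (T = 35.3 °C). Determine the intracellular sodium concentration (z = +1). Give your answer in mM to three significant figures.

16.4 mM

Nernst: E = (61.2/1) · log₁₀([out]/[in]), so log₁₀([out]/[in]) = 51.0 × 1 / 61.2 = 0.8333.
[out]/[in] = 10^(0.8333) = 6.813.
[in] = 112 / 6.813 = 16.44 mM.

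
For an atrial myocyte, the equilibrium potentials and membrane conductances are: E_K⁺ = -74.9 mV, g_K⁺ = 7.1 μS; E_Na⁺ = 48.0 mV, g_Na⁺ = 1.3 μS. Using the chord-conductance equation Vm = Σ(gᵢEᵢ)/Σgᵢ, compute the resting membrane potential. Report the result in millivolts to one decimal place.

Σ gᵢEᵢ = 7.1·(-74.9) + 1.3·(48.0) = -469.39
Σ gᵢ = 7.1 + 1.3 = 8.4
Vm = -469.39 / 8.4 = -55.88 mV

-55.9 mV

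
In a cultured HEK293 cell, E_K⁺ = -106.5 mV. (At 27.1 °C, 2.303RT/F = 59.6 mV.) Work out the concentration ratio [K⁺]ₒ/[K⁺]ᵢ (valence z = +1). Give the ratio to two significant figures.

0.016

log₁₀([out]/[in]) = E·z/(59.6) = -106.5 × 1 / 59.6 = -1.7869
[out]/[in] = 10^(-1.7869) = 0.01633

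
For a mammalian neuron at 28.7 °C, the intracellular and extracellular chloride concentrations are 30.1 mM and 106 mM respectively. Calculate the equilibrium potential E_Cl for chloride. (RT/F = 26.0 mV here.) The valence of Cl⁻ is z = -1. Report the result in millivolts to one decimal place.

-32.7 mV

E = (26.0/z) · ln([Cl⁻]_out/[Cl⁻]_in) with z = -1.
For an anion, dividing by z = -1 reverses the sign.
= (26.0/-1) · ln(106/30.1) = -26.00 · ln(3.522)
= -26.00 · (1.2589) = -32.73 mV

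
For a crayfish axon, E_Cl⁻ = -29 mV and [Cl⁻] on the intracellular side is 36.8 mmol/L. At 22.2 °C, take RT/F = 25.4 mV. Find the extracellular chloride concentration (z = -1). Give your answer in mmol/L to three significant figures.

115 mmol/L

Nernst: E = (25.4/-1) · ln([out]/[in]), so ln([out]/[in]) = -29.0 × -1 / 25.4 = 1.1417.
[out]/[in] = e^(1.1417) = 3.132.
[out] = 3.132 × 36.8 = 115.3 mmol/L.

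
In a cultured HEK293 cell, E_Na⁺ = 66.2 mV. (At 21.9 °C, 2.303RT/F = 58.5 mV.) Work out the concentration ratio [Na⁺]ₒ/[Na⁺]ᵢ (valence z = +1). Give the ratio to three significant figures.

13.5

log₁₀([out]/[in]) = E·z/(58.5) = 66.2 × 1 / 58.5 = 1.1316
[out]/[in] = 10^(1.1316) = 13.54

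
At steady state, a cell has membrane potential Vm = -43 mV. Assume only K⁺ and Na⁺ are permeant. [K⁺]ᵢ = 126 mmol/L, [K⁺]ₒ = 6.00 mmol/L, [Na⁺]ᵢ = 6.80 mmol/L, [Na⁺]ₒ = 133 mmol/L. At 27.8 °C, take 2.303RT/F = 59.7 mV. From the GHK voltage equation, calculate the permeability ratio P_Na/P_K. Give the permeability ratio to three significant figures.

0.137

Let α = P_Na/P_K. GHK: Vm = 59.7·log₁₀[(Kₒ + α·Naₒ)/(Kᵢ + α·Naᵢ)].
10^(Vm/59.7) = 10^(-43.0/59.7) = 0.19043
So 0.19043·(Kᵢ + α·Naᵢ) = Kₒ + α·Naₒ → α = (0.19043·126.0 − 6.0) / (133.0 − 0.19043·6.8)
α = (23.99 − 6.0) / (133.0 − 1.295) = 17.99/131.7 = 0.1366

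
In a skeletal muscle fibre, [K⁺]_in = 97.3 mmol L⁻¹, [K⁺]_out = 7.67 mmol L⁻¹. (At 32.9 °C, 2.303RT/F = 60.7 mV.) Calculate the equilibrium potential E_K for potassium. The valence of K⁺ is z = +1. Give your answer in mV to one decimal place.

E = (60.7/z) · log₁₀([K⁺]_out/[K⁺]_in) with z = +1.
= (60.7/1) · log₁₀(7.67/97.3) = 60.70 · log₁₀(0.07883)
= 60.70 · (-1.1033) = -66.97 mV

-67.0 mV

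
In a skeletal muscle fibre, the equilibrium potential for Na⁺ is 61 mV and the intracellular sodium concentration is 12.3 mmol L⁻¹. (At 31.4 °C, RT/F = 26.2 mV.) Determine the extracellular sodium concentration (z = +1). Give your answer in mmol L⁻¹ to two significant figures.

130 mmol L⁻¹

Nernst: E = (26.2/1) · ln([out]/[in]), so ln([out]/[in]) = 61.0 × 1 / 26.2 = 2.3282.
[out]/[in] = e^(2.3282) = 10.26.
[out] = 10.26 × 12.3 = 126.2 mmol L⁻¹.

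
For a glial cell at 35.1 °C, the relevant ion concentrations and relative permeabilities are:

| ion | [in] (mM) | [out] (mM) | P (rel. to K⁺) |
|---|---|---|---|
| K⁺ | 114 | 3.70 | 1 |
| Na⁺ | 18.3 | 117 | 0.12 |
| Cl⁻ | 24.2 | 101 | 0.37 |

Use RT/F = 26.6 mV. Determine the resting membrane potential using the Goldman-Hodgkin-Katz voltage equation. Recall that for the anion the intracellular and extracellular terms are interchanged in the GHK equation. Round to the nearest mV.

Vm = 26.6 · ln[(Σ P·[cation]ₒ + Σ P·[anion]ᵢ) / (Σ P·[cation]ᵢ + Σ P·[anion]ₒ)]
Numerator = 1×3.70 + 0.12×117 + 0.37×24.2 = 26.69
Denominator = 1×114 + 0.12×18.3 + 0.37×101 = 153.6
Vm = 26.6 · ln(0.17383) = 26.6 × (-1.7497) = -46.54 mV

-47 mV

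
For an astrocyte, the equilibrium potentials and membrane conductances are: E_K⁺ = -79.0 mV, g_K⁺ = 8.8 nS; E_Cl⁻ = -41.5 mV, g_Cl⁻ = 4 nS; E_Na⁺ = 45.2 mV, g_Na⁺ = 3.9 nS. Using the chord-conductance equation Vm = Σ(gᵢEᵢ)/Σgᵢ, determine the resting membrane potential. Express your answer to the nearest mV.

Σ gᵢEᵢ = 8.8·(-79.0) + 4·(-41.5) + 3.9·(45.2) = -684.92
Σ gᵢ = 8.8 + 4 + 3.9 = 16.7
Vm = -684.92 / 16.7 = -41.01 mV

-41 mV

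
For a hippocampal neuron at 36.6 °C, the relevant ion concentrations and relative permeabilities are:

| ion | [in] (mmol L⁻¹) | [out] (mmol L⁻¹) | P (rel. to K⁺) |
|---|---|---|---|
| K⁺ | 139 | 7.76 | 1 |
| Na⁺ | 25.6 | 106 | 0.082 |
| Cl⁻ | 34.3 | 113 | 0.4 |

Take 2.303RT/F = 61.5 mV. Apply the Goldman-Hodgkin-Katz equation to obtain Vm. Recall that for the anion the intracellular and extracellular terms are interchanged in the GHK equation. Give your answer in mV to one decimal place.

Vm = 61.5 · log₁₀[(Σ P·[cation]ₒ + Σ P·[anion]ᵢ) / (Σ P·[cation]ᵢ + Σ P·[anion]ₒ)]
Numerator = 1×7.76 + 0.082×106 + 0.4×34.3 = 30.17
Denominator = 1×139 + 0.082×25.6 + 0.4×113 = 186.3
Vm = 61.5 · log₁₀(0.16195) = 61.5 × (-0.7906) = -48.62 mV

-48.6 mV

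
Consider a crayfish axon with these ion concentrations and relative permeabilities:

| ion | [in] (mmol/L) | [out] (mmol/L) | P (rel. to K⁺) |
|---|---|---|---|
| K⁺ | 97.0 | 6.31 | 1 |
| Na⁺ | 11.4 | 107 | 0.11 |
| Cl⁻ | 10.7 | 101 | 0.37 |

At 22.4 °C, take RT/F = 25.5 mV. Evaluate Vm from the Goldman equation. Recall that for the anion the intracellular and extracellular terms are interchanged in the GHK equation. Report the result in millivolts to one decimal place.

Vm = 25.5 · ln[(Σ P·[cation]ₒ + Σ P·[anion]ᵢ) / (Σ P·[cation]ᵢ + Σ P·[anion]ₒ)]
Numerator = 1×6.31 + 0.11×107 + 0.37×10.7 = 22.04
Denominator = 1×97.0 + 0.11×11.4 + 0.37×101 = 135.6
Vm = 25.5 · ln(0.1625) = 25.5 × (-1.8171) = -46.34 mV

-46.3 mV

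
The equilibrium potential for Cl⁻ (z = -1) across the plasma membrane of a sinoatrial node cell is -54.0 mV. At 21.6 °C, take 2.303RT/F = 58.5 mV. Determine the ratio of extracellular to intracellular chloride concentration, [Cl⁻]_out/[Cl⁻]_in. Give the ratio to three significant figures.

log₁₀([out]/[in]) = E·z/(58.5) = -54.0 × -1 / 58.5 = 0.9231
[out]/[in] = 10^(0.9231) = 8.377

8.38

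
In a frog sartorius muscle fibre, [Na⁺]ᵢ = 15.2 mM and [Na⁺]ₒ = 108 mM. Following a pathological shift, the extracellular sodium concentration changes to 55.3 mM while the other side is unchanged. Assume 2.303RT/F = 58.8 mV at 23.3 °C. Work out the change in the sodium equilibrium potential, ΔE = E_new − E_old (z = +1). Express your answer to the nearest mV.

E_old = (58.8/1)·log₁₀(108/15.2) = 50.07 mV
E_new = (58.8/1)·log₁₀(55.3/15.2) = 32.98 mV
ΔE = 32.98 − (50.07) = -17.09 mV

-17 mV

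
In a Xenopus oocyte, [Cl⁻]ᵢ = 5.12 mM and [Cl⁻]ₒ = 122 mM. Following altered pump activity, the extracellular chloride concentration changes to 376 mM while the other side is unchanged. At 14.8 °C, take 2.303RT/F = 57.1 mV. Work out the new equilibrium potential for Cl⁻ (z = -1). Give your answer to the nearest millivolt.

-107 mV

After the shift: [Cl⁻]_out = 376, [Cl⁻]_in = 5.12 mM.
E_new = (57.1/-1)·log₁₀(376/5.12) = -57.10 · (1.8659) = -106.54 mV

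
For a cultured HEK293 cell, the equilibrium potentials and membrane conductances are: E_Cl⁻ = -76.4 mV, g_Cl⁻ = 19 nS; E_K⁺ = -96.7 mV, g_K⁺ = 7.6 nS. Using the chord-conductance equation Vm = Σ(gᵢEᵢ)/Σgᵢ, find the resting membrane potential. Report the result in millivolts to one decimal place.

Σ gᵢEᵢ = 19·(-76.4) + 7.6·(-96.7) = -2186.52
Σ gᵢ = 19 + 7.6 = 26.6
Vm = -2186.52 / 26.6 = -82.20 mV

-82.2 mV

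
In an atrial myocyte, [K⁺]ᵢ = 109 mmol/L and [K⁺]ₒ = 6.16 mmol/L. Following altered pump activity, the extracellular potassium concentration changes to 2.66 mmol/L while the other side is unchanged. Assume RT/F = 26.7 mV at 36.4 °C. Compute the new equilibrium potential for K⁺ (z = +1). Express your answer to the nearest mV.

After the shift: [K⁺]_out = 2.66, [K⁺]_in = 109 mmol/L.
E_new = (26.7/1)·ln(2.66/109) = 26.70 · (-3.7130) = -99.14 mV

-99 mV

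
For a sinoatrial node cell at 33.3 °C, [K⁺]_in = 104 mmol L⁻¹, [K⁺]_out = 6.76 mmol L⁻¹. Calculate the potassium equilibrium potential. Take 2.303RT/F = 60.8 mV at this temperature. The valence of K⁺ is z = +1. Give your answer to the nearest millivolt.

-72 mV

E = (60.8/z) · log₁₀([K⁺]_out/[K⁺]_in) with z = +1.
= (60.8/1) · log₁₀(6.76/104) = 60.80 · log₁₀(0.065)
= 60.80 · (-1.1871) = -72.17 mV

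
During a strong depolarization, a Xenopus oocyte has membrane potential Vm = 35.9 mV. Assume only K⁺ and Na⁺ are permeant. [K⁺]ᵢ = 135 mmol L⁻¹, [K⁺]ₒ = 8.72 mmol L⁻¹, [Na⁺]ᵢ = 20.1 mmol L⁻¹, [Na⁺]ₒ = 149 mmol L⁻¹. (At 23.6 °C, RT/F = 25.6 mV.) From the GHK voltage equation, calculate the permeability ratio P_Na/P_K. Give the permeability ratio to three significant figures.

Let α = P_Na/P_K. GHK: Vm = 25.6·ln[(Kₒ + α·Naₒ)/(Kᵢ + α·Naᵢ)].
e^(Vm/25.6) = e^(35.9/25.6) = 4.0647
So 4.0647·(Kᵢ + α·Naᵢ) = Kₒ + α·Naₒ → α = (4.0647·135.0 − 8.72) / (149.0 − 4.0647·20.1)
α = (548.7 − 8.72) / (149.0 − 81.7) = 540/67.3 = 8.024

8.02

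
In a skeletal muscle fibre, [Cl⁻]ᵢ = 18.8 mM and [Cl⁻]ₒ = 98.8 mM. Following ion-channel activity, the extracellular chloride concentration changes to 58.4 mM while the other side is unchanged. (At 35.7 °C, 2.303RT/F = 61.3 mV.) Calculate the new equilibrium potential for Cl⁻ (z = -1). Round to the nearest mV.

-30 mV

After the shift: [Cl⁻]_out = 58.4, [Cl⁻]_in = 18.8 mM.
E_new = (61.3/-1)·log₁₀(58.4/18.8) = -61.30 · (0.4923) = -30.18 mV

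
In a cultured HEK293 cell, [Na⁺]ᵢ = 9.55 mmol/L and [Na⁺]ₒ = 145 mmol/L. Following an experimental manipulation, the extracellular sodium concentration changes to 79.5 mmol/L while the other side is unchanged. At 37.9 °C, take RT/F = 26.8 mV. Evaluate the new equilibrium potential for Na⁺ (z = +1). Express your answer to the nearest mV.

57 mV

After the shift: [Na⁺]_out = 79.5, [Na⁺]_in = 9.55 mmol/L.
E_new = (26.8/1)·ln(79.5/9.55) = 26.80 · (2.1192) = 56.79 mV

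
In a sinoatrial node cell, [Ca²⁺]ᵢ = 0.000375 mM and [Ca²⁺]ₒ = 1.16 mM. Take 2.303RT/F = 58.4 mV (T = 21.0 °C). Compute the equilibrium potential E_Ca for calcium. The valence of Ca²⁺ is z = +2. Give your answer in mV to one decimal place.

101.9 mV

E = (58.4/z) · log₁₀([Ca²⁺]_out/[Ca²⁺]_in) with z = +2.
= (58.4/2) · log₁₀(1.16/0.000375) = 29.20 · log₁₀(3093)
= 29.20 · (3.4904) = 101.92 mV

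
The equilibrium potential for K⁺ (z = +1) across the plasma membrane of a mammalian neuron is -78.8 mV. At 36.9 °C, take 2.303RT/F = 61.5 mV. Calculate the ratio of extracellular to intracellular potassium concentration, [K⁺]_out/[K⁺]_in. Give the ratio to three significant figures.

0.0523

log₁₀([out]/[in]) = E·z/(61.5) = -78.8 × 1 / 61.5 = -1.2813
[out]/[in] = 10^(-1.2813) = 0.05232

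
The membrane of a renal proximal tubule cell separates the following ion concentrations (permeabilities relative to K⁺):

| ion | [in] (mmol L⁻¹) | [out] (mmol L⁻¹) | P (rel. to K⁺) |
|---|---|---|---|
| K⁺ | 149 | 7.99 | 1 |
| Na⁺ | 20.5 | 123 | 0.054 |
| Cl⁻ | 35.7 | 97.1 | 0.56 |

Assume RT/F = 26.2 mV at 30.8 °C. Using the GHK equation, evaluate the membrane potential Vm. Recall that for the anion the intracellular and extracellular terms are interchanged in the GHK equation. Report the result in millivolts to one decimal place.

Vm = 26.2 · ln[(Σ P·[cation]ₒ + Σ P·[anion]ᵢ) / (Σ P·[cation]ᵢ + Σ P·[anion]ₒ)]
Numerator = 1×7.99 + 0.054×123 + 0.56×35.7 = 34.62
Denominator = 1×149 + 0.054×20.5 + 0.56×97.1 = 204.5
Vm = 26.2 · ln(0.16932) = 26.2 × (-1.7759) = -46.53 mV

-46.5 mV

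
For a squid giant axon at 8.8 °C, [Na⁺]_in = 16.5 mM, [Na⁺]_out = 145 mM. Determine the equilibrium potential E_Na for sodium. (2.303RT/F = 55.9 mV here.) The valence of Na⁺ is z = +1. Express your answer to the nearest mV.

E = (55.9/z) · log₁₀([Na⁺]_out/[Na⁺]_in) with z = +1.
= (55.9/1) · log₁₀(145/16.5) = 55.90 · log₁₀(8.788)
= 55.90 · (0.9439) = 52.76 mV

53 mV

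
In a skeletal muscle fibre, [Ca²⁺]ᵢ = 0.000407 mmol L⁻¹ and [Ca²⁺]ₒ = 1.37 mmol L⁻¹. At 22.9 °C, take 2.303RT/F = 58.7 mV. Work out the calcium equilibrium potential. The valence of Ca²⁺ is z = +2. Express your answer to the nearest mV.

104 mV

E = (58.7/z) · log₁₀([Ca²⁺]_out/[Ca²⁺]_in) with z = +2.
= (58.7/2) · log₁₀(1.37/0.000407) = 29.35 · log₁₀(3366)
= 29.35 · (3.5271) = 103.52 mV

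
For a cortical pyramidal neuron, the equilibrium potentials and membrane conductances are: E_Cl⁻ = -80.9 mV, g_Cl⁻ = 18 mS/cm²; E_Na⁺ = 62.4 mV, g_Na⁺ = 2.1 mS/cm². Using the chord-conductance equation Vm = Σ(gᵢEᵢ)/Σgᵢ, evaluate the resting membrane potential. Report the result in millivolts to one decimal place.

Σ gᵢEᵢ = 18·(-80.9) + 2.1·(62.4) = -1325.16
Σ gᵢ = 18 + 2.1 = 20.1
Vm = -1325.16 / 20.1 = -65.93 mV

-65.9 mV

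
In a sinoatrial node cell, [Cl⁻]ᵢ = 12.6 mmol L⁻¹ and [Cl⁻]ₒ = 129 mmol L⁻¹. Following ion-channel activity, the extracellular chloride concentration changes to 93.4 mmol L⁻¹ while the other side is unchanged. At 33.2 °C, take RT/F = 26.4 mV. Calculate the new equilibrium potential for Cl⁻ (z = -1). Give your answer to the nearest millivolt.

After the shift: [Cl⁻]_out = 93.4, [Cl⁻]_in = 12.6 mmol L⁻¹.
E_new = (26.4/-1)·ln(93.4/12.6) = -26.40 · (2.0032) = -52.88 mV

-53 mV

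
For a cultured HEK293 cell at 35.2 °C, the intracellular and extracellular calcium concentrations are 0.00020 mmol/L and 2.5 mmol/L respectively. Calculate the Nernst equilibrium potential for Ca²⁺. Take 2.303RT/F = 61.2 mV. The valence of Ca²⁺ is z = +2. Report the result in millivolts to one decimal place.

E = (61.2/z) · log₁₀([Ca²⁺]_out/[Ca²⁺]_in) with z = +2.
= (61.2/2) · log₁₀(2.5/0.00020) = 30.60 · log₁₀(1.25e+04)
= 30.60 · (4.0969) = 125.37 mV

125.4 mV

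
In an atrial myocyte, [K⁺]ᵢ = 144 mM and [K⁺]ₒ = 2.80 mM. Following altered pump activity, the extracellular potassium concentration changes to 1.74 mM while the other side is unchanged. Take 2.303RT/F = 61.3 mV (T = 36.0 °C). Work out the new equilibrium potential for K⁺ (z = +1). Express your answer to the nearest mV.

After the shift: [K⁺]_out = 1.74, [K⁺]_in = 144 mM.
E_new = (61.3/1)·log₁₀(1.74/144) = 61.30 · (-1.9178) = -117.56 mV

-118 mV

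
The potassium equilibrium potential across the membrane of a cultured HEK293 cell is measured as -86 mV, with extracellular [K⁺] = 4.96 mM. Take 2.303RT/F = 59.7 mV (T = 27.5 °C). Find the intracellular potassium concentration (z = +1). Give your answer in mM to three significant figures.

Nernst: E = (59.7/1) · log₁₀([out]/[in]), so log₁₀([out]/[in]) = -86.0 × 1 / 59.7 = -1.4405.
[out]/[in] = 10^(-1.4405) = 0.03626.
[in] = 4.96 / 0.03626 = 136.8 mM.

137 mM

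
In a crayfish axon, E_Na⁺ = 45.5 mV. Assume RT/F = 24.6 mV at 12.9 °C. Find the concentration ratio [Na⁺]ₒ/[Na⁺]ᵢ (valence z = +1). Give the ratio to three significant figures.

6.36

ln([out]/[in]) = E·z/(24.6) = 45.5 × 1 / 24.6 = 1.8496
[out]/[in] = e^(1.8496) = 6.357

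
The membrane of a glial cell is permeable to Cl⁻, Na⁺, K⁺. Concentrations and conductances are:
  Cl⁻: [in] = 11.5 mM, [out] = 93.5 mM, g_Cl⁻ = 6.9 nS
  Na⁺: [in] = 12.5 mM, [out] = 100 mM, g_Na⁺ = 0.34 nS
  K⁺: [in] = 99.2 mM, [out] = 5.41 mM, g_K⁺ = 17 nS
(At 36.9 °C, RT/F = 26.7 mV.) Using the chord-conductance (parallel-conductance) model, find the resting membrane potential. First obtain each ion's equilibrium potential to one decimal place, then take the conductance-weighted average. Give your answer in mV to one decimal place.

E_Cl⁻ = (26.7/-1)·ln(93.5/11.5) = -56.0 mV
E_Na⁺ = (26.7/1)·ln(100/12.5) = 55.5 mV
E_K⁺ = (26.7/1)·ln(5.41/99.2) = -77.7 mV
Vm = (Σ gᵢEᵢ)/(Σ gᵢ) = (6.9·-56.0 + 0.34·55.5 + 17·-77.7) / (6.9 + 0.34 + 17)
= -1688.43 / 24.24 = -69.65 mV

-69.7 mV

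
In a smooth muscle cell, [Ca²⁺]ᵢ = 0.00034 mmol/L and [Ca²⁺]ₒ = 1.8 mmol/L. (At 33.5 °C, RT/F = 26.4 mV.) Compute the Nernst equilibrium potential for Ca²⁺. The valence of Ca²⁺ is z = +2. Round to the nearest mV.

E = (26.4/z) · ln([Ca²⁺]_out/[Ca²⁺]_in) with z = +2.
= (26.4/2) · ln(1.8/0.00034) = 13.20 · ln(5294)
= 13.20 · (8.5744) = 113.18 mV

113 mV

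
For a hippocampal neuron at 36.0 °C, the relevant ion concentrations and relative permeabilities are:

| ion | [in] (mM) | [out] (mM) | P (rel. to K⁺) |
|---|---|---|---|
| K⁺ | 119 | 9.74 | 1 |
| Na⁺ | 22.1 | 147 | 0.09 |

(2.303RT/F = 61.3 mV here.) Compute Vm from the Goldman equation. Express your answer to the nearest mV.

Vm = 61.3 · log₁₀[(Σ P·[cation]ₒ + Σ P·[anion]ᵢ) / (Σ P·[cation]ᵢ + Σ P·[anion]ₒ)]
Numerator = 1×9.74 + 0.09×147 = 22.97
Denominator = 1×119 + 0.09×22.1 = 121
Vm = 61.3 · log₁₀(0.18985) = 61.3 × (-0.7216) = -44.23 mV

-44 mV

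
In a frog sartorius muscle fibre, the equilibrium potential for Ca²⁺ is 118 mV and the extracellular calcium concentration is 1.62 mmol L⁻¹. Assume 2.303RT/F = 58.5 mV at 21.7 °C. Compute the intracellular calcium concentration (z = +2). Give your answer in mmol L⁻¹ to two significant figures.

Nernst: E = (58.5/2) · log₁₀([out]/[in]), so log₁₀([out]/[in]) = 118.0 × 2 / 58.5 = 4.0342.
[out]/[in] = 10^(4.0342) = 1.082e+04.
[in] = 1.62 / 1.082e+04 = 0.0001497 mmol L⁻¹.

0.00015 mmol L⁻¹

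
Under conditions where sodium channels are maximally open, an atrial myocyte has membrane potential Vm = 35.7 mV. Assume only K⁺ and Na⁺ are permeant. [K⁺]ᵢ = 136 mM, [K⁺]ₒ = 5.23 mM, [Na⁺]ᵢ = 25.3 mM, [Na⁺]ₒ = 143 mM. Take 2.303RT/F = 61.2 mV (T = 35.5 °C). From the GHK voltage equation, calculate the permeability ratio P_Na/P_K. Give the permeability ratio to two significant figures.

Let α = P_Na/P_K. GHK: Vm = 61.2·log₁₀[(Kₒ + α·Naₒ)/(Kᵢ + α·Naᵢ)].
10^(Vm/61.2) = 10^(35.7/61.2) = 3.8312
So 3.8312·(Kᵢ + α·Naᵢ) = Kₒ + α·Naₒ → α = (3.8312·136.0 − 5.23) / (143.0 − 3.8312·25.3)
α = (521 − 5.23) / (143.0 − 96.93) = 515.8/46.07 = 11.2

11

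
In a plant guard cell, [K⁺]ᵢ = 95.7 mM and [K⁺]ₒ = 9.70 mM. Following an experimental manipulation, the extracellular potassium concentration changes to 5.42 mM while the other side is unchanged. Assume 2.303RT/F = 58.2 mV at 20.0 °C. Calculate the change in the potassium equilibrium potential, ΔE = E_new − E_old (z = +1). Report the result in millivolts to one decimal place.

E_old = (58.2/1)·log₁₀(9.70/95.7) = -57.86 mV
E_new = (58.2/1)·log₁₀(5.42/95.7) = -72.57 mV
ΔE = -72.57 − (-57.86) = -14.71 mV

-14.7 mV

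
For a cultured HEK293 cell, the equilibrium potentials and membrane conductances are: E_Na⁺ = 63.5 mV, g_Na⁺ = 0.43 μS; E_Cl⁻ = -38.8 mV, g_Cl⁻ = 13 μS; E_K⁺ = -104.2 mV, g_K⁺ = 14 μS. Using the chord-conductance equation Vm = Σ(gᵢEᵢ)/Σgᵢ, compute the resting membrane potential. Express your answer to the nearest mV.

Σ gᵢEᵢ = 0.43·(63.5) + 13·(-38.8) + 14·(-104.2) = -1935.89
Σ gᵢ = 0.43 + 13 + 14 = 27.43
Vm = -1935.89 / 27.43 = -70.58 mV

-71 mV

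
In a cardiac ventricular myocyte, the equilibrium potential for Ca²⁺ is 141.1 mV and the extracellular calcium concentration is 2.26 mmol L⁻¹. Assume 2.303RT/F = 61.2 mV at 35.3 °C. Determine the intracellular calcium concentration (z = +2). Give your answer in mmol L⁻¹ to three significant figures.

0.0000553 mmol L⁻¹

Nernst: E = (61.2/2) · log₁₀([out]/[in]), so log₁₀([out]/[in]) = 141.1 × 2 / 61.2 = 4.6111.
[out]/[in] = 10^(4.6111) = 4.084e+04.
[in] = 2.26 / 4.084e+04 = 5.533e-05 mmol L⁻¹.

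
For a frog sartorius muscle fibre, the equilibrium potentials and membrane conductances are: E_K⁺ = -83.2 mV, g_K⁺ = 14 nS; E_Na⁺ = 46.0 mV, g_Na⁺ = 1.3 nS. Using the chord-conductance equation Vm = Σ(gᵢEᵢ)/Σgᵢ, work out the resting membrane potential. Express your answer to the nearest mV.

-72 mV

Σ gᵢEᵢ = 14·(-83.2) + 1.3·(46.0) = -1105.00
Σ gᵢ = 14 + 1.3 = 15.3
Vm = -1105.00 / 15.3 = -72.22 mV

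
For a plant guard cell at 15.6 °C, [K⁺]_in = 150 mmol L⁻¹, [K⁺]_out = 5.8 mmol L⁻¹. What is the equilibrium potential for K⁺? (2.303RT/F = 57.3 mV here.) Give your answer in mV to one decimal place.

-80.9 mV

E = (57.3/z) · log₁₀([K⁺]_out/[K⁺]_in) with z = +1.
= (57.3/1) · log₁₀(5.8/150) = 57.30 · log₁₀(0.03867)
= 57.30 · (-1.4127) = -80.95 mV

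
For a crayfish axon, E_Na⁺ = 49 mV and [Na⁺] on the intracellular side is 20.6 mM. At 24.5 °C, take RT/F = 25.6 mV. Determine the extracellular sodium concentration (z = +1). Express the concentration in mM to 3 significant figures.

Nernst: E = (25.6/1) · ln([out]/[in]), so ln([out]/[in]) = 49.0 × 1 / 25.6 = 1.9141.
[out]/[in] = e^(1.9141) = 6.781.
[out] = 6.781 × 20.6 = 139.7 mM.

140 mM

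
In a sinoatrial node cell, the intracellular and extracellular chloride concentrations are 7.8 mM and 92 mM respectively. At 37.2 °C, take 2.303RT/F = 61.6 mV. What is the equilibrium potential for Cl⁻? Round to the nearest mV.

-66 mV

E = (61.6/z) · log₁₀([Cl⁻]_out/[Cl⁻]_in) with z = -1.
For an anion, dividing by z = -1 reverses the sign.
= (61.6/-1) · log₁₀(92/7.8) = -61.60 · log₁₀(11.79)
= -61.60 · (1.0717) = -66.02 mV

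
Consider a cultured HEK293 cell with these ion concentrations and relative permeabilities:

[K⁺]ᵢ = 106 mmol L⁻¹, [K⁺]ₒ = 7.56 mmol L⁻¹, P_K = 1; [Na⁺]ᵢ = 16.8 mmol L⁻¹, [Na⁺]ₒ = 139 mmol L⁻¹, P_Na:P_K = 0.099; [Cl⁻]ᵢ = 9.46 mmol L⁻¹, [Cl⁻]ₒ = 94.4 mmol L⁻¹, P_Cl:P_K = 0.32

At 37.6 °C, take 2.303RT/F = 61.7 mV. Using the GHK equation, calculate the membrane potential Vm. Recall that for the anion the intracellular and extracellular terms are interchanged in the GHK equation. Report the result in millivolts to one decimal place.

-46.5 mV

Vm = 61.7 · log₁₀[(Σ P·[cation]ₒ + Σ P·[anion]ᵢ) / (Σ P·[cation]ᵢ + Σ P·[anion]ₒ)]
Numerator = 1×7.56 + 0.099×139 + 0.32×9.46 = 24.35
Denominator = 1×106 + 0.099×16.8 + 0.32×94.4 = 137.9
Vm = 61.7 · log₁₀(0.1766) = 61.7 × (-0.7530) = -46.46 mV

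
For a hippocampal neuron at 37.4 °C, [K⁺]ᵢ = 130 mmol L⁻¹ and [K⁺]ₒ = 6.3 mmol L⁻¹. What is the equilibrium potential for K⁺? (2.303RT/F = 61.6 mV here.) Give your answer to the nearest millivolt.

E = (61.6/z) · log₁₀([K⁺]_out/[K⁺]_in) with z = +1.
= (61.6/1) · log₁₀(6.3/130) = 61.60 · log₁₀(0.04846)
= 61.60 · (-1.3146) = -80.98 mV

-81 mV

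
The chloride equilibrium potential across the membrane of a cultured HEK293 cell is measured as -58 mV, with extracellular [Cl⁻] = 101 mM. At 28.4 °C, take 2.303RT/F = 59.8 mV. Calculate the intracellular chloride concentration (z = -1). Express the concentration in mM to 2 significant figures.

11 mM

Nernst: E = (59.8/-1) · log₁₀([out]/[in]), so log₁₀([out]/[in]) = -58.0 × -1 / 59.8 = 0.9699.
[out]/[in] = 10^(0.9699) = 9.33.
[in] = 101 / 9.33 = 10.82 mM.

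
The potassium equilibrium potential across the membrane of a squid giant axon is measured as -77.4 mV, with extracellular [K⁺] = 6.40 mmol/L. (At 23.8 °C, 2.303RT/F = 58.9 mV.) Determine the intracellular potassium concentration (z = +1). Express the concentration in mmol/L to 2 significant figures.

130 mmol/L

Nernst: E = (58.9/1) · log₁₀([out]/[in]), so log₁₀([out]/[in]) = -77.4 × 1 / 58.9 = -1.3141.
[out]/[in] = 10^(-1.3141) = 0.04852.
[in] = 6.40 / 0.04852 = 131.9 mmol/L.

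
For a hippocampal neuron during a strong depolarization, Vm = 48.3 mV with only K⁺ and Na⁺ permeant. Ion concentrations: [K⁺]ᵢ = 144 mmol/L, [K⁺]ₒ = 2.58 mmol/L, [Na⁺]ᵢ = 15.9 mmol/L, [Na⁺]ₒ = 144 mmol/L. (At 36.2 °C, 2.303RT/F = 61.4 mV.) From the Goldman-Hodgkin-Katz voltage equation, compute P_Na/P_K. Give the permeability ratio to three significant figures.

18.8

Let α = P_Na/P_K. GHK: Vm = 61.4·log₁₀[(Kₒ + α·Naₒ)/(Kᵢ + α·Naᵢ)].
10^(Vm/61.4) = 10^(48.3/61.4) = 6.1185
So 6.1185·(Kᵢ + α·Naᵢ) = Kₒ + α·Naₒ → α = (6.1185·144.0 − 2.58) / (144.0 − 6.1185·15.9)
α = (881.1 − 2.58) / (144.0 − 97.28) = 878.5/46.72 = 18.8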